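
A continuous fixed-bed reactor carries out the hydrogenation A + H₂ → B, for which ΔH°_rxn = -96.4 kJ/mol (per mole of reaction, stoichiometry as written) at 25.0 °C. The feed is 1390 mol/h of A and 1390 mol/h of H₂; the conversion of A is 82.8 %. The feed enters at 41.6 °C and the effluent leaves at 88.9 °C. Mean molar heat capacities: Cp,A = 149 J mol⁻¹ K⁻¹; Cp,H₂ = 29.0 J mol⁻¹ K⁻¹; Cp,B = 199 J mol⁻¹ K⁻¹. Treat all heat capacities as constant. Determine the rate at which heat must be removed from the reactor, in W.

Extent of reaction ξ = 0.828 × 1390 = 1150.9 mol/h
Reaction term: ξ·ΔH°_rxn = 1150.9 × -96.4 = -110950 kJ/h
Sensible, feed 41.6→25 °C: -4107.2 kJ/h
Outlet flows (mol/h): A 239.08, H₂ 239.08, B 1150.9
Sensible, products 25→88.9 °C: 17355 kJ/h
Q = ΔH = -97701 kJ/h = -27.139 kW
Heat removed = 27139 W

Q_out = 27100 W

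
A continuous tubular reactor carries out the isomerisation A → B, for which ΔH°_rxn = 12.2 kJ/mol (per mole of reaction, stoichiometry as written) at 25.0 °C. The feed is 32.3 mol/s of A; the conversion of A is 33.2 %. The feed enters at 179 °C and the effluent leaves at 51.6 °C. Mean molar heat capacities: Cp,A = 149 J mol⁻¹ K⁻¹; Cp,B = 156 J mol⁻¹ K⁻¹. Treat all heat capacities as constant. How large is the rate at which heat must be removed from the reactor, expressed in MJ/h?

Q_out = 1730 MJ/h

Extent of reaction ξ = 0.332 × 32.3 = 10.724 mol/s
Reaction term: ξ·ΔH°_rxn = 10.724 × 12.2 = 130.83 kJ/s
Sensible, feed 179→25 °C: -741.16 kJ/s
Outlet flows (mol/s): A 21.576, B 10.724
Sensible, products 25→51.6 °C: 130.01 kJ/s
Q = ΔH = -480.31 kJ/s = -480.31 kW
Heat removed = 1729.1 MJ/h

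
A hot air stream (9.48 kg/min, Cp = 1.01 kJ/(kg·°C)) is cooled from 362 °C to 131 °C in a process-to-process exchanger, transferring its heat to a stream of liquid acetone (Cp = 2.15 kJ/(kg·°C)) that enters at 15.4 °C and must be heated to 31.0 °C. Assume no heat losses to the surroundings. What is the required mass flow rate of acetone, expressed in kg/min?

Heat released by hot stream: Q = 9.48 × 1.01 × (362 − 131) = 2211.8 kJ/min
Energy balance on cold side (adiabatic exchanger): Q = ṁ_c·Cp_c·(T_c,out − T_c,in)
ṁ_c = 2211.8 / [2.15 × (31.0 − 15.4)] = 65.945 kg/min

ṁ_c = 65.9 kg/min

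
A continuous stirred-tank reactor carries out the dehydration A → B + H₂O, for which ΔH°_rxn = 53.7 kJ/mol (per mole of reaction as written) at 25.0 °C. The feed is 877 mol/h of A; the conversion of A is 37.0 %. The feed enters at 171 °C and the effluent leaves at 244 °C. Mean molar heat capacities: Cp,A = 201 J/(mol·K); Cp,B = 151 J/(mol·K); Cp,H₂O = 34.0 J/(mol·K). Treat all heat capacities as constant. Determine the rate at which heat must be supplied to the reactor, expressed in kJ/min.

Extent of reaction ξ = 0.370 × 877 = 324.49 mol/h
Reaction term: ξ·ΔH°_rxn = 324.49 × 53.7 = 17425 kJ/h
Sensible, feed 171→25 °C: -25736 kJ/h
Outlet flows (mol/h): A 552.51, B 324.49, H₂O 324.49
Sensible, products 25→244 °C: 37468 kJ/h
Q = ΔH = 29156 kJ/h = 8.099 kW
Heat supplied = 485.94 kJ/min

Q_in = 486 kJ/min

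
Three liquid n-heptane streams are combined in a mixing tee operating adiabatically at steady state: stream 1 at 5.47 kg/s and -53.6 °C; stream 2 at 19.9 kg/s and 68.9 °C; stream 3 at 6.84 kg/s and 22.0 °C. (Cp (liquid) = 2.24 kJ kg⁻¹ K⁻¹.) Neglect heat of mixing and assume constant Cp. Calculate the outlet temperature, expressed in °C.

Adiabatic, steady state ⇒ Σ ṁᵢCp,ᵢ(T_out − Tᵢ) = 0
T_out = Σ ṁᵢCp,ᵢTᵢ / Σ ṁᵢCp,ᵢ
      = 2751.6 / 72.15 = 38.137 °C

T_out = 38.1 °C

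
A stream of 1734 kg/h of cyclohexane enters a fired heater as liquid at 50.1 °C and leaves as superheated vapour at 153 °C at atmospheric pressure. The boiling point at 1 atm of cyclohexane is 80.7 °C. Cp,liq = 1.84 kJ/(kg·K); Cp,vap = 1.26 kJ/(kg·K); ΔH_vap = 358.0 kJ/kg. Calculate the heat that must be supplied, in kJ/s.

Q = 243 kJ/s

liquid 50.1→80.7 °C: 56.304 kJ/kg
vaporisation at 80.7 °C: 358 kJ/kg
vapour 80.7→153 °C: 91.098 kJ/kg
Δh = 56.304 + 358 + 91.098 = 505.4 kJ/kg
Q = ṁ·Δh = 1734 kg/h × 505.4 kJ/kg = 876370 kJ/h
|Q| = 243.44 kW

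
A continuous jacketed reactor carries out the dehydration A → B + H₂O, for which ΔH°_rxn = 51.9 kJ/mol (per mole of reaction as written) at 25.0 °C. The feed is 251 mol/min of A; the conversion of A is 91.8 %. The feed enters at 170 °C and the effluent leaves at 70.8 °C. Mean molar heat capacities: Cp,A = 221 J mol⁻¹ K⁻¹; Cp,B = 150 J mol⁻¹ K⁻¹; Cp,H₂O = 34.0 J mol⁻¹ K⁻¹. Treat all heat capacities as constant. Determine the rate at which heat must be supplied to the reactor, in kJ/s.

Q_in = 101 kJ/s

Extent of reaction ξ = 0.918 × 251 = 230.42 mol/min
Reaction term: ξ·ΔH°_rxn = 230.42 × 51.9 = 11959 kJ/min
Sensible, feed 170→25 °C: -8043.3 kJ/min
Outlet flows (mol/min): A 20.582, B 230.42, H₂O 230.42
Sensible, products 25→70.8 °C: 2150.1 kJ/min
Q = ΔH = 6065.5 kJ/min = 101.09 kW
Heat supplied = 101.09 kJ/s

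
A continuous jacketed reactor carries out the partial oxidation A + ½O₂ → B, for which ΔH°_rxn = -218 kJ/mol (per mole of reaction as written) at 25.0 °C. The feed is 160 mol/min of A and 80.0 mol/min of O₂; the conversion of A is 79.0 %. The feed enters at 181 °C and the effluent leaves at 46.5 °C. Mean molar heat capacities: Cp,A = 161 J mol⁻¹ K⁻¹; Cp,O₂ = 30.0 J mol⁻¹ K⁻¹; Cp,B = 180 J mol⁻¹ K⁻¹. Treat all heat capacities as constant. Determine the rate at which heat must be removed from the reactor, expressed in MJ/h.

Q_out = 1880 MJ/h

Extent of reaction ξ = 0.790 × 160 = 126.4 mol/min
Reaction term: ξ·ΔH°_rxn = 126.4 × -218 = -27555 kJ/min
Sensible, feed 181→25 °C: -4393 kJ/min
Outlet flows (mol/min): A 33.6, O₂ 16.8, B 126.4
Sensible, products 25→46.5 °C: 616.31 kJ/min
Q = ΔH = -31332 kJ/min = -522.2 kW
Heat removed = 1879.9 MJ/h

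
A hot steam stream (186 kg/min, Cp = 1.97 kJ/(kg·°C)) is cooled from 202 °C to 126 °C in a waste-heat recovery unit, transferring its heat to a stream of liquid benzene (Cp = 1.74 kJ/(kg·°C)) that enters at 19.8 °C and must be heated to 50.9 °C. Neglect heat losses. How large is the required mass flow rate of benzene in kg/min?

ṁ_c = 515 kg/min

Heat released by hot stream: Q = 186 × 1.97 × (202 − 126) = 27848 kJ/min
Energy balance on cold side (adiabatic exchanger): Q = ṁ_c·Cp_c·(T_c,out − T_c,in)
ṁ_c = 27848 / [1.74 × (50.9 − 19.8)] = 514.62 kg/min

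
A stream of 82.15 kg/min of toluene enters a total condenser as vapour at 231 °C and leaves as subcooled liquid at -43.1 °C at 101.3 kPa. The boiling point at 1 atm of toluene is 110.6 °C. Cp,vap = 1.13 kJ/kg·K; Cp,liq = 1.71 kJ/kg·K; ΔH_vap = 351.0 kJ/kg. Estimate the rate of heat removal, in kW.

vapour 231→110.6 °C: -136.05 kJ/kg
condensation at 110.6 °C: -351 kJ/kg
liquid 110.6→-43.1 °C: -262.83 kJ/kg
Δh = -136.05 + -351 + -262.83 = -749.88 kJ/kg
Q = ṁ·Δh = 82.15 kg/min × -749.88 kJ/kg = -61603 kJ/min
|Q| = 1026.7 kW

Q_c = 1030 kW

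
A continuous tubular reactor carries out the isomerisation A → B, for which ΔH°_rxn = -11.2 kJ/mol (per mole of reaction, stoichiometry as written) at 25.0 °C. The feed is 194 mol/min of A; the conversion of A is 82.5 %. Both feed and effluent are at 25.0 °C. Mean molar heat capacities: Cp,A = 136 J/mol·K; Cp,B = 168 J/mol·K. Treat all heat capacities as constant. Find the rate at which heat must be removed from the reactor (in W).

Q_out = 29900 W

Extent of reaction ξ = 0.825 × 194 = 160.05 mol/min
Reaction term: ξ·ΔH°_rxn = 160.05 × -11.2 = -1792.6 kJ/min
Q = ΔH = -1792.6 kJ/min = -29.876 kW
Heat removed = 29876 W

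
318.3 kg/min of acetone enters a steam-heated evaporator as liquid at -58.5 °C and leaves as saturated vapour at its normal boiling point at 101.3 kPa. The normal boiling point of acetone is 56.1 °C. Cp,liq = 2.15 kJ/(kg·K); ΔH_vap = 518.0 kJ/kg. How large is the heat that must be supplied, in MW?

Q = 4.06 MW

liquid -58.5→56.1 °C: 246.39 kJ/kg
vaporisation at 56.1 °C: 518 kJ/kg
Δh = 246.39 + 518 = 764.39 kJ/kg
Q = ṁ·Δh = 318.3 kg/min × 764.39 kJ/kg = 243310 kJ/min
|Q| = 4055.1 kW = 4.0551 MW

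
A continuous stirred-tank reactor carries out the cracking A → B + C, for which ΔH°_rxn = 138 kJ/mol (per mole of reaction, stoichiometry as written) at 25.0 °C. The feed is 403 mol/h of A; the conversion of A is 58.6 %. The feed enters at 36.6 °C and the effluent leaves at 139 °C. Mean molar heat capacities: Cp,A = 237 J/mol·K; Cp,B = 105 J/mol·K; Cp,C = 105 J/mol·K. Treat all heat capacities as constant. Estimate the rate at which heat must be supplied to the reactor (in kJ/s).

Q_in = 11.6 kJ/s

Extent of reaction ξ = 0.586 × 403 = 236.16 mol/h
Reaction term: ξ·ΔH°_rxn = 236.16 × 138 = 32590 kJ/h
Sensible, feed 36.6→25 °C: -1107.9 kJ/h
Outlet flows (mol/h): A 166.84, B 236.16, C 236.16
Sensible, products 25→139 °C: 10161 kJ/h
Q = ΔH = 41643 kJ/h = 11.568 kW
Heat supplied = 11.568 kJ/s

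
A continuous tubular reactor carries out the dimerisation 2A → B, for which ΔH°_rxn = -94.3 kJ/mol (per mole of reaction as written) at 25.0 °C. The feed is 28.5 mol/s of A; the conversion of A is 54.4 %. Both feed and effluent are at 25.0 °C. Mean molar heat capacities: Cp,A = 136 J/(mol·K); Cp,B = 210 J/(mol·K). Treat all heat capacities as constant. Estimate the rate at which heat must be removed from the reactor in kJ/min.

Q_out = 43900 kJ/min

Extent of reaction ξ = 0.544 × 28.5 / 2 = 7.752 mol/s
Reaction term: ξ·ΔH°_rxn = 7.752 × -94.3 = -731.01 kJ/s
Q = ΔH = -731.01 kJ/s = -731.01 kW
Heat removed = 43861 kJ/min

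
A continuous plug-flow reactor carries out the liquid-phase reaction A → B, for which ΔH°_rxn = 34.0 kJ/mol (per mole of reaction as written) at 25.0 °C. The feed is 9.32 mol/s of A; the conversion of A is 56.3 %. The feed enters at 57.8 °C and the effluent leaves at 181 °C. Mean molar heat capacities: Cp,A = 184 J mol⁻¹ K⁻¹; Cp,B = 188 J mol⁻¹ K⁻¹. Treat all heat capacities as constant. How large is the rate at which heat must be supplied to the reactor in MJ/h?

Q_in = 1410 MJ/h

Extent of reaction ξ = 0.563 × 9.32 = 5.2472 mol/s
Reaction term: ξ·ΔH°_rxn = 5.2472 × 34.0 = 178.4 kJ/s
Sensible, feed 57.8→25 °C: -56.248 kJ/s
Outlet flows (mol/s): A 4.0728, B 5.2472
Sensible, products 25→181 °C: 270.8 kJ/s
Q = ΔH = 392.95 kJ/s = 392.95 kW
Heat supplied = 1414.6 MJ/h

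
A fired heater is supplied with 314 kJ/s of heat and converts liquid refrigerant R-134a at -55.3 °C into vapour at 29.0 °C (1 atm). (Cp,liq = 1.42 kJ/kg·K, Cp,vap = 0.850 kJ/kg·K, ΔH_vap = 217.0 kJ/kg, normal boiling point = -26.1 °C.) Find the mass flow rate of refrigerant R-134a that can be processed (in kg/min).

ṁ = 61.7 kg/min

Δh = 1.42×(-26.1−-55.3) + 217.0 + 0.850×(29.0−-26.1) = 305.3 kJ/kg
Q = 314 kJ/s = 314 kJ/s = 18840 kJ/min
ṁ = Q/Δh = 18840 / 305.3 = 61.71 kg/min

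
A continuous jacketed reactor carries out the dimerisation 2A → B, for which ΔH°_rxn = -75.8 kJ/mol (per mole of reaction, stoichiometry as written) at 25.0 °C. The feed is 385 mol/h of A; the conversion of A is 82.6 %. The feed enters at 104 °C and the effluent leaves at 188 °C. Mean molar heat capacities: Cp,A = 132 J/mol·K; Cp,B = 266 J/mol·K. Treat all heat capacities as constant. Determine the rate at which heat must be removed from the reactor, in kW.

Extent of reaction ξ = 0.826 × 385 / 2 = 159 mol/h
Reaction term: ξ·ΔH°_rxn = 159 × -75.8 = -12053 kJ/h
Sensible, feed 104→25 °C: -4014.8 kJ/h
Outlet flows (mol/h): A 66.99, B 159
Sensible, products 25→188 °C: 8335.5 kJ/h
Q = ΔH = -7731.9 kJ/h = -2.1477 kW
Heat removed = 2.1477 kW

Q_out = 2.15 kW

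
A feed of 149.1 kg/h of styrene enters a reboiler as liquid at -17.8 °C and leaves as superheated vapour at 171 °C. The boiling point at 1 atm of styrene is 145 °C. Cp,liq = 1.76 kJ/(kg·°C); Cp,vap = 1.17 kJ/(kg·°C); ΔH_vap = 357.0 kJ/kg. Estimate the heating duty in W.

liquid -17.8→145 °C: 286.53 kJ/kg
vaporisation at 145 °C: 357 kJ/kg
vapour 145→171 °C: 30.42 kJ/kg
Δh = 286.53 + 357 + 30.42 = 673.95 kJ/kg
Q = ṁ·Δh = 149.1 kg/h × 673.95 kJ/kg = 100490 kJ/h
|Q| = 27.913 kW = 27913 W

Q = 27900 W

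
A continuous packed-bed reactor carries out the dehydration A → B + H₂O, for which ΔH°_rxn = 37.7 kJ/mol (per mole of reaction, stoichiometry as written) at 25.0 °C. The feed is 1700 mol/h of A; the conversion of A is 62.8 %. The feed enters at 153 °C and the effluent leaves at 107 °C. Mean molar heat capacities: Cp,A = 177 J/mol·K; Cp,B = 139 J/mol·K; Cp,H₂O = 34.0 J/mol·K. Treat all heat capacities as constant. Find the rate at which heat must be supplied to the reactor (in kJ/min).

Q_in = 434 kJ/min

Extent of reaction ξ = 0.628 × 1700 = 1067.6 mol/h
Reaction term: ξ·ΔH°_rxn = 1067.6 × 37.7 = 40249 kJ/h
Sensible, feed 153→25 °C: -38515 kJ/h
Outlet flows (mol/h): A 632.4, B 1067.6, H₂O 1067.6
Sensible, products 25→107 °C: 24324 kJ/h
Q = ΔH = 26057 kJ/h = 7.238 kW
Heat supplied = 434.28 kJ/min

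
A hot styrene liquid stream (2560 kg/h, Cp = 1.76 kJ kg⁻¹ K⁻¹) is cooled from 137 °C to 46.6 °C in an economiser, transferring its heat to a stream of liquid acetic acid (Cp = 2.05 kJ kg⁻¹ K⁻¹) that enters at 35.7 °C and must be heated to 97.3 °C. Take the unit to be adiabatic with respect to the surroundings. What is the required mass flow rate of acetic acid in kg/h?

ṁ_c = 3230 kg/h

Heat released by hot stream: Q = 2560 × 1.76 × (137 − 46.6) = 407310 kJ/h
Energy balance on cold side (adiabatic exchanger): Q = ṁ_c·Cp_c·(T_c,out − T_c,in)
ṁ_c = 407310 / [2.05 × (97.3 − 35.7)] = 3225.4 kg/h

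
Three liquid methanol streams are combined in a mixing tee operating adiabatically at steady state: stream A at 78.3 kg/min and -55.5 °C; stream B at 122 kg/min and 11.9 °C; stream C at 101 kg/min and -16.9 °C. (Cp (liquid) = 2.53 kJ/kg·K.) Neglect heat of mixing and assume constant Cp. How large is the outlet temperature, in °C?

Adiabatic, steady state ⇒ Σ ṁᵢCp,ᵢ(T_out − Tᵢ) = 0
T_out = Σ ṁᵢCp,ᵢTᵢ / Σ ṁᵢCp,ᵢ
      = -11640 / 762.29 = -15.27 °C

T_out = -15.3 °C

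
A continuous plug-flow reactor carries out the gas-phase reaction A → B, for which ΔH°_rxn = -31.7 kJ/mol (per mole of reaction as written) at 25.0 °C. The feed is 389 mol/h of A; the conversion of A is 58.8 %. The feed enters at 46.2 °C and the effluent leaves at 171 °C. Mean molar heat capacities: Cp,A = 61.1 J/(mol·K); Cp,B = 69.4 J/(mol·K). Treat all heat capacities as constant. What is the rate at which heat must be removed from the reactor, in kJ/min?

Extent of reaction ξ = 0.588 × 389 = 228.73 mol/h
Reaction term: ξ·ΔH°_rxn = 228.73 × -31.7 = -7250.8 kJ/h
Sensible, feed 46.2→25 °C: -503.88 kJ/h
Outlet flows (mol/h): A 160.27, B 228.73
Sensible, products 25→171 °C: 3747.3 kJ/h
Q = ΔH = -4007.4 kJ/h = -1.1132 kW
Heat removed = 66.79 kJ/min

Q_out = 66.8 kJ/min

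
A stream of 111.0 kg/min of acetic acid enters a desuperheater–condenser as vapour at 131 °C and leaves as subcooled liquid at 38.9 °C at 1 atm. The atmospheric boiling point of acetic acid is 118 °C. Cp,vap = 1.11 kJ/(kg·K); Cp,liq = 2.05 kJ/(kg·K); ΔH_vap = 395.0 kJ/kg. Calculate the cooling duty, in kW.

Q_c = 1060 kW

vapour 131→118 °C: -14.43 kJ/kg
condensation at 118 °C: -395 kJ/kg
liquid 118→38.9 °C: -162.15 kJ/kg
Δh = -14.43 + -395 + -162.15 = -571.58 kJ/kg
Q = ṁ·Δh = 111.0 kg/min × -571.58 kJ/kg = -63446 kJ/min
|Q| = 1057.4 kW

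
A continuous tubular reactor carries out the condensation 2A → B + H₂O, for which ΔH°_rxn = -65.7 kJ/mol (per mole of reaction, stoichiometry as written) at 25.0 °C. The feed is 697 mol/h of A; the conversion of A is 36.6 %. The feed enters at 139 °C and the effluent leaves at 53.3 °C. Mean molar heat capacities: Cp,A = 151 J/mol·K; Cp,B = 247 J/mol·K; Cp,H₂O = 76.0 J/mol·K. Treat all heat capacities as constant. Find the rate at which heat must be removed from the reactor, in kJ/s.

Extent of reaction ξ = 0.366 × 697 / 2 = 127.55 mol/h
Reaction term: ξ·ΔH°_rxn = 127.55 × -65.7 = -8380.1 kJ/h
Sensible, feed 139→25 °C: -11998 kJ/h
Outlet flows (mol/h): A 441.9, B 127.55, H₂O 127.55
Sensible, products 25→53.3 °C: 3054.3 kJ/h
Q = ΔH = -17324 kJ/h = -4.8122 kW
Heat removed = 4.8122 kJ/s

Q_out = 4.81 kJ/s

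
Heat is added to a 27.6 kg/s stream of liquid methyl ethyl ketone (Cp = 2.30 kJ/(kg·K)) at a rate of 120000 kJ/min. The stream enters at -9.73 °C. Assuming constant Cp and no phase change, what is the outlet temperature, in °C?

T_out = 21.8 °C

Q = 120000 kJ/min = 2000 kJ/s
ΔT = Q/(ṁ·Cp) = 2000/(27.6×2.30) = 31.506 K
T_out = -9.73 + 31.506 = 21.776 °C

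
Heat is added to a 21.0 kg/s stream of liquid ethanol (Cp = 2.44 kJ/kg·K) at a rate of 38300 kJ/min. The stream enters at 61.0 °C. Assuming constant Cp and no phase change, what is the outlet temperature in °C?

T_out = 73.5 °C

Q = 38300 kJ/min = 638.33 kJ/s
ΔT = Q/(ṁ·Cp) = 638.33/(21.0×2.44) = 12.458 K
T_out = 61.0 + 12.458 = 73.458 °C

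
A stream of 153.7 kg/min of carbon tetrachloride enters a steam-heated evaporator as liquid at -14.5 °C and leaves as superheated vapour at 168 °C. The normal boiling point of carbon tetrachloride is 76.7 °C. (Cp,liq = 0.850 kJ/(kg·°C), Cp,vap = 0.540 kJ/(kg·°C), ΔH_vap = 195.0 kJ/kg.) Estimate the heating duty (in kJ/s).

Q = 824 kJ/s

liquid -14.5→76.7 °C: 77.52 kJ/kg
vaporisation at 76.7 °C: 195 kJ/kg
vapour 76.7→168 °C: 49.302 kJ/kg
Δh = 77.52 + 195 + 49.302 = 321.82 kJ/kg
Q = ṁ·Δh = 153.7 kg/min × 321.82 kJ/kg = 49464 kJ/min
|Q| = 824.4 kW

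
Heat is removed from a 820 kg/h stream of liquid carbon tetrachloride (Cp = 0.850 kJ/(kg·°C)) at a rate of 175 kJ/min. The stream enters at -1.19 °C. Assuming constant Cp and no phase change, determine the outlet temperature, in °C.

T_out = -16.3 °C

Q = 175 kJ/min = 10500 kJ/h
ΔT = Q/(ṁ·Cp) = 10500/(820×0.850) = 15.065 K
T_out = -1.19 − 15.065 = -16.255 °C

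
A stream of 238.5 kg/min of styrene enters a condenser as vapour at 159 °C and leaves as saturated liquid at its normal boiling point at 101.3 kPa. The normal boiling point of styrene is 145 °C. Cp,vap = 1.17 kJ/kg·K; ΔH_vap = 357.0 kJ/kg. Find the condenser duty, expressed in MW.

Q_c = 1.48 MW

vapour 159→145 °C: -16.38 kJ/kg
condensation at 145 °C: -357 kJ/kg
Δh = -16.38 + -357 = -373.38 kJ/kg
Q = ṁ·Δh = 238.5 kg/min × -373.38 kJ/kg = -89051 kJ/min
|Q| = 1484.2 kW = 1.4842 MW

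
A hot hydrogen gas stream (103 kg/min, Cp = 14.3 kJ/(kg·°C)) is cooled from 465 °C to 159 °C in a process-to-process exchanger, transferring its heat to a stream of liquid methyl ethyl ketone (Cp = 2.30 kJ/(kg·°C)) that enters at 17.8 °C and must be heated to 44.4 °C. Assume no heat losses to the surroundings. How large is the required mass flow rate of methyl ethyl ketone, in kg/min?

ṁ_c = 7370 kg/min

Heat released by hot stream: Q = 103 × 14.3 × (465 − 159) = 450710 kJ/min
Energy balance on cold side (adiabatic exchanger): Q = ṁ_c·Cp_c·(T_c,out − T_c,in)
ṁ_c = 450710 / [2.30 × (44.4 − 17.8)] = 7366.9 kg/min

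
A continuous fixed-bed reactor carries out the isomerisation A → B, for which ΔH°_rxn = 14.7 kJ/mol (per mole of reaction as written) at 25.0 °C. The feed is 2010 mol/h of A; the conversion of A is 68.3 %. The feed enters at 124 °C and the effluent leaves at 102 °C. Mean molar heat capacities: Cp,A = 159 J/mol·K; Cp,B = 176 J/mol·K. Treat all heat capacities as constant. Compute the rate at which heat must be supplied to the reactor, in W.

Extent of reaction ξ = 0.683 × 2010 = 1372.8 mol/h
Reaction term: ξ·ΔH°_rxn = 1372.8 × 14.7 = 20181 kJ/h
Sensible, feed 124→25 °C: -31639 kJ/h
Outlet flows (mol/h): A 637.17, B 1372.8
Sensible, products 25→102 °C: 26405 kJ/h
Q = ΔH = 14947 kJ/h = 4.1518 kW
Heat supplied = 4151.8 W

Q_in = 4150 W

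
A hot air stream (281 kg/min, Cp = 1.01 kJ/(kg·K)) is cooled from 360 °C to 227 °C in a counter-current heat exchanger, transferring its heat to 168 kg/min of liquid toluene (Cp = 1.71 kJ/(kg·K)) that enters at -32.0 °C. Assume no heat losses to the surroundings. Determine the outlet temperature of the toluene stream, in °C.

Heat released by hot stream: Q = 281 × 1.01 × (360 − 227) = 37747 kJ/min
Energy balance on cold side (adiabatic exchanger): Q = ṁ_c·Cp_c·(T_c,out − T_c,in)
T_c,out = -32.0 + 37747/(168 × 1.71) = 99.394 °C

T_c,out = 99.4 °C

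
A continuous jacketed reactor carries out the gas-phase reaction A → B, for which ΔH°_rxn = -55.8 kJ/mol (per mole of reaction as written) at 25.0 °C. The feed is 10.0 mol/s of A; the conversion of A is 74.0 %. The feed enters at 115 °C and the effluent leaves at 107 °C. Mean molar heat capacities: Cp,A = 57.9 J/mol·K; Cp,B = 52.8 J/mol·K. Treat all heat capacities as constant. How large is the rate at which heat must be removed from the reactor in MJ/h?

Extent of reaction ξ = 0.740 × 10.0 = 7.4 mol/s
Reaction term: ξ·ΔH°_rxn = 7.4 × -55.8 = -412.92 kJ/s
Sensible, feed 115→25 °C: -52.11 kJ/s
Outlet flows (mol/s): A 2.6, B 7.4
Sensible, products 25→107 °C: 44.383 kJ/s
Q = ΔH = -420.65 kJ/s = -420.65 kW
Heat removed = 1514.3 MJ/h

Q_out = 1510 MJ/h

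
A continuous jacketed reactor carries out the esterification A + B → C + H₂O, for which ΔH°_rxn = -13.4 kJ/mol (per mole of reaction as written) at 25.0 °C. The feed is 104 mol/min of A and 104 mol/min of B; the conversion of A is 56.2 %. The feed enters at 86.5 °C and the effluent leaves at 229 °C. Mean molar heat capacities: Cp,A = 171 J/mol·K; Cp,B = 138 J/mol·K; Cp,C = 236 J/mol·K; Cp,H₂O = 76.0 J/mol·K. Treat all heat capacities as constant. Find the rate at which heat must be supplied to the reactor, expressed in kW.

Extent of reaction ξ = 0.562 × 104 = 58.448 mol/min
Reaction term: ξ·ΔH°_rxn = 58.448 × -13.4 = -783.2 kJ/min
Sensible, feed 86.5→25 °C: -1976.4 kJ/min
Outlet flows (mol/min): A 45.552, B 45.552, C 58.448, H₂O 58.448
Sensible, products 25→229 °C: 6591.5 kJ/min
Q = ΔH = 3831.9 kJ/min = 63.866 kW
Heat supplied = 63.866 kW

Q_in = 63.9 kW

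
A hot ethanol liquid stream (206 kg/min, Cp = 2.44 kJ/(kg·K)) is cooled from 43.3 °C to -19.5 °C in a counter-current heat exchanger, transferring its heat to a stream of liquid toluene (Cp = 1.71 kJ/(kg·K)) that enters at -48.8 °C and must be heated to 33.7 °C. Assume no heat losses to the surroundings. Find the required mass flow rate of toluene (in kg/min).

Heat released by hot stream: Q = 206 × 2.44 × (43.3 − -19.5) = 31566 kJ/min
Energy balance on cold side (adiabatic exchanger): Q = ṁ_c·Cp_c·(T_c,out − T_c,in)
ṁ_c = 31566 / [1.71 × (33.7 − -48.8)] = 223.75 kg/min

ṁ_c = 224 kg/min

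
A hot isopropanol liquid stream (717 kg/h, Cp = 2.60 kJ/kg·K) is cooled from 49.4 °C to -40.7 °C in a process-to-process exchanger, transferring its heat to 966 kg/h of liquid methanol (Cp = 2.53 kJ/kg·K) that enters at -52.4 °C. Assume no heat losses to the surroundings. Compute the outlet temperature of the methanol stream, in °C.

Heat released by hot stream: Q = 717 × 2.60 × (49.4 − -40.7) = 167960 kJ/h
Energy balance on cold side (adiabatic exchanger): Q = ṁ_c·Cp_c·(T_c,out − T_c,in)
T_c,out = -52.4 + 167960/(966 × 2.53) = 16.326 °C

T_c,out = 16.3 °C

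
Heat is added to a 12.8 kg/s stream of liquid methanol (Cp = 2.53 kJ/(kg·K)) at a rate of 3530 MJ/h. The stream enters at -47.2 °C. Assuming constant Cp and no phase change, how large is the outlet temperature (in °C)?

Q = 3530 MJ/h = 980.56 kJ/s
ΔT = Q/(ṁ·Cp) = 980.56/(12.8×2.53) = 30.279 K
T_out = -47.2 + 30.279 = -16.921 °C

T_out = -16.9 °C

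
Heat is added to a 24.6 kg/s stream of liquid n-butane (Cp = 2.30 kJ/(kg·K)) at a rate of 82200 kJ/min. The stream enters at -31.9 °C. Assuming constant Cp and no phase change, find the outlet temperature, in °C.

T_out = -7.69 °C

Q = 82200 kJ/min = 1370 kJ/s
ΔT = Q/(ṁ·Cp) = 1370/(24.6×2.30) = 24.214 K
T_out = -31.9 + 24.214 = -7.6865 °C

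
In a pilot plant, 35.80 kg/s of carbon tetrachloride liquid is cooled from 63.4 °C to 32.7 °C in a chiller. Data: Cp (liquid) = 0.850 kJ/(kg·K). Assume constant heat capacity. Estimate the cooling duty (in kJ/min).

Q_c = 56100 kJ/min

Q = ṁ·Cp·ΔT = 35.80 × 0.850 × (32.7 − 63.4) = -934.2 kJ/s
Cooling duty = 56052 kJ/min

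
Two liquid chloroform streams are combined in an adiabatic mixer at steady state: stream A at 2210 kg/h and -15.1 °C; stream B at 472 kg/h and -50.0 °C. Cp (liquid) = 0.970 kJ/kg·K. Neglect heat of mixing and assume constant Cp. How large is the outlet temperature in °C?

No heat crosses the boundary, so H_out = H_in.
Σ ṁᵢCp,ᵢTᵢ = 2210×0.970×-15.1 + 472×0.970×-50.0 = -55262
Σ ṁᵢCp,ᵢ = 2210×0.970 + 472×0.970 = 2601.5
T_out = -55262 / 2601.5 = -21.242 °C

T_out = -21.2 °C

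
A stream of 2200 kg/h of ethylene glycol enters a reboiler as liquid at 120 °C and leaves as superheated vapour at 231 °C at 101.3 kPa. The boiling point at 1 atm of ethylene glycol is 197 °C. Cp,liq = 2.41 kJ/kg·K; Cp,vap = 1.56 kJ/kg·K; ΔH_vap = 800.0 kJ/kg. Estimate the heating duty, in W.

liquid 120→197 °C: 185.57 kJ/kg
vaporisation at 197 °C: 800 kJ/kg
vapour 197→231 °C: 53.04 kJ/kg
Δh = 185.57 + 800 + 53.04 = 1038.6 kJ/kg
Q = ṁ·Δh = 2200 kg/h × 1038.6 kJ/kg = 2.2849e+06 kJ/h
|Q| = 634.71 kW = 634710 W

Q = 635000 W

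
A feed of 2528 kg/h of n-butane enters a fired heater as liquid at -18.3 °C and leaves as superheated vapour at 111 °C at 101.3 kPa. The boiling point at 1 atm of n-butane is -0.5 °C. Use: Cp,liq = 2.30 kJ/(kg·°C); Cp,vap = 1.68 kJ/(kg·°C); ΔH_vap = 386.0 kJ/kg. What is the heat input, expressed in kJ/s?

Q = 431 kJ/s

liquid -18.3→-0.5 °C: 40.94 kJ/kg
vaporisation at -0.5 °C: 386 kJ/kg
vapour -0.5→111 °C: 187.32 kJ/kg
Δh = 40.94 + 386 + 187.32 = 614.26 kJ/kg
Q = ṁ·Δh = 2528 kg/h × 614.26 kJ/kg = 1.5528e+06 kJ/h
|Q| = 431.35 kW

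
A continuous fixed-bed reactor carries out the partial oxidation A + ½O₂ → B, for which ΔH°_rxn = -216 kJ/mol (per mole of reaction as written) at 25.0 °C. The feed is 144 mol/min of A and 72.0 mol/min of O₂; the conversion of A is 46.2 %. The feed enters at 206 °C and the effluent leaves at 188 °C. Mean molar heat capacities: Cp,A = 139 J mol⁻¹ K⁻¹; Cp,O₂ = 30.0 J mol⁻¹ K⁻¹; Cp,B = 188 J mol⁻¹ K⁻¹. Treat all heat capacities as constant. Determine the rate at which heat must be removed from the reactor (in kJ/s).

Extent of reaction ξ = 0.462 × 144 = 66.528 mol/min
Reaction term: ξ·ΔH°_rxn = 66.528 × -216 = -14370 kJ/min
Sensible, feed 206→25 °C: -4013.9 kJ/min
Outlet flows (mol/min): A 77.472, O₂ 38.736, B 66.528
Sensible, products 25→188 °C: 3983.4 kJ/min
Q = ΔH = -14401 kJ/min = -240.01 kW
Heat removed = 240.01 kJ/s

Q_out = 240 kJ/s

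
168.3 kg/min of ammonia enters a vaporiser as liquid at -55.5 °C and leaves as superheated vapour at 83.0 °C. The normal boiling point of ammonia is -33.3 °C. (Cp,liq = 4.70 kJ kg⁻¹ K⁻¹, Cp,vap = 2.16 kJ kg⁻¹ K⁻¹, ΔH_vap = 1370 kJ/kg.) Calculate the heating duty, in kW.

Q = 4840 kW

liquid -55.5→-33.3 °C: 104.34 kJ/kg
vaporisation at -33.3 °C: 1370 kJ/kg
vapour -33.3→83.0 °C: 251.21 kJ/kg
Δh = 104.34 + 1370 + 251.21 = 1725.5 kJ/kg
Q = ṁ·Δh = 168.3 kg/min × 1725.5 kJ/kg = 290410 kJ/min
|Q| = 4840.2 kW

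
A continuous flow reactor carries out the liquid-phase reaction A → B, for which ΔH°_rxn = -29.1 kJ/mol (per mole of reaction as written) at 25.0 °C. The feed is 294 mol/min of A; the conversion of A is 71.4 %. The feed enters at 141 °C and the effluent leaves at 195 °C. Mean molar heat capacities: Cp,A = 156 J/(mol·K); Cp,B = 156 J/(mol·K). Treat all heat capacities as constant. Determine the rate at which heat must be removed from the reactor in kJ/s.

Extent of reaction ξ = 0.714 × 294 = 209.92 mol/min
Reaction term: ξ·ΔH°_rxn = 209.92 × -29.1 = -6108.6 kJ/min
Sensible, feed 141→25 °C: -5320.2 kJ/min
Outlet flows (mol/min): A 84.084, B 209.92
Sensible, products 25→195 °C: 7796.9 kJ/min
Q = ΔH = -3631.9 kJ/min = -60.532 kW
Heat removed = 60.532 kJ/s

Q_out = 60.5 kJ/s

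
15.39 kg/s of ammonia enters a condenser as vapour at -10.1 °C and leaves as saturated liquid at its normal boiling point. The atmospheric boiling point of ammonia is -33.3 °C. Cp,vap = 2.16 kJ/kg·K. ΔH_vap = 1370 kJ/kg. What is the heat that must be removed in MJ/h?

vapour -10.1→-33.3 °C: -50.112 kJ/kg
condensation at -33.3 °C: -1370 kJ/kg
Δh = -50.112 + -1370 = -1420.1 kJ/kg
Q = ṁ·Δh = 15.39 kg/s × -1420.1 kJ/kg = -21856 kJ/s
|Q| = 21856 kW = 78680 MJ/h

Q_c = 78700 MJ/h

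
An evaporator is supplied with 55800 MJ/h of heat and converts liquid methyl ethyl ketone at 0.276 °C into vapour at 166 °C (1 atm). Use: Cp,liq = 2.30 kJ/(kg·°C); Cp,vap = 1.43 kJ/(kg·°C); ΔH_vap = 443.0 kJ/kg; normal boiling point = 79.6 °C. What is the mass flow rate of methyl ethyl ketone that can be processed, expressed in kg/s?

ṁ = 20.7 kg/s

Δh = 2.30×(79.6−0.276) + 443.0 + 1.43×(166−79.6) = 749 kJ/kg
Q = 55800 MJ/h = 15500 kJ/s = 15500 kJ/s
ṁ = Q/Δh = 15500 / 749 = 20.694 kg/s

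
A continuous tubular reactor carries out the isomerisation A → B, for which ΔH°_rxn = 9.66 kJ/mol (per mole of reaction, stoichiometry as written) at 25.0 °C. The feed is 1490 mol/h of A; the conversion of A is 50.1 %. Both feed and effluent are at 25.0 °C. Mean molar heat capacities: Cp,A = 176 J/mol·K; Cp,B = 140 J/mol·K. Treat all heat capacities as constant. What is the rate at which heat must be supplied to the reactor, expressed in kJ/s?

Q_in = 2.00 kJ/s

Extent of reaction ξ = 0.501 × 1490 = 746.49 mol/h
Reaction term: ξ·ΔH°_rxn = 746.49 × 9.66 = 7211.1 kJ/h
Q = ΔH = 7211.1 kJ/h = 2.0031 kW
Heat supplied = 2.0031 kJ/s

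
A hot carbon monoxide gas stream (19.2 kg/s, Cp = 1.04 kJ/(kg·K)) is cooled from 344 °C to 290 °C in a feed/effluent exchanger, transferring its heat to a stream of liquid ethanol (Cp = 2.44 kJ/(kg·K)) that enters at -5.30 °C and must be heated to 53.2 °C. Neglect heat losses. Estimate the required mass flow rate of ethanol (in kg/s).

Heat released by hot stream: Q = 19.2 × 1.04 × (344 − 290) = 1078.3 kJ/s
Energy balance on cold side (adiabatic exchanger): Q = ṁ_c·Cp_c·(T_c,out − T_c,in)
ṁ_c = 1078.3 / [2.44 × (53.2 − -5.30)] = 7.5541 kg/s

ṁ_c = 7.55 kg/s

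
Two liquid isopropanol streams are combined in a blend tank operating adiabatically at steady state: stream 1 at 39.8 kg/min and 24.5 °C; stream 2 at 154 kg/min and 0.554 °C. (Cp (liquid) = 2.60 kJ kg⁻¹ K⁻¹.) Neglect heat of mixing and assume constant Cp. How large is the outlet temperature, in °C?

Energy balance with Q = 0: Σ ṁᵢCp,ᵢ(T_out − Tᵢ) = 0
T_out = Σ ṁᵢCp,ᵢTᵢ / Σ ṁᵢCp,ᵢ
      = 2757.1 / 503.88 = 5.4717 °C

T_out = 5.47 °C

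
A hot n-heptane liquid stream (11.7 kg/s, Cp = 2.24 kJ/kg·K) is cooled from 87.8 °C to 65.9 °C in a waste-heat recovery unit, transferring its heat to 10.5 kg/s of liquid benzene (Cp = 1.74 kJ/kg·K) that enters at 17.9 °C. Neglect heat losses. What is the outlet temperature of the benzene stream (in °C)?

Heat released by hot stream: Q = 11.7 × 2.24 × (87.8 − 65.9) = 573.96 kJ/s
Energy balance on cold side (adiabatic exchanger): Q = ṁ_c·Cp_c·(T_c,out − T_c,in)
T_c,out = 17.9 + 573.96/(10.5 × 1.74) = 49.315 °C

T_c,out = 49.3 °C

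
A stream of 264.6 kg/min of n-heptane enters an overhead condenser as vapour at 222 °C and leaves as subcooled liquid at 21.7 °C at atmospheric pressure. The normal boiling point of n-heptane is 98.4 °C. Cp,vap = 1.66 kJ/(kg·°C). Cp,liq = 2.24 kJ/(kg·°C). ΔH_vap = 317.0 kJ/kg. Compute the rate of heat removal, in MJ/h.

Q_c = 11000 MJ/h

vapour 222→98.4 °C: -205.18 kJ/kg
condensation at 98.4 °C: -317 kJ/kg
liquid 98.4→21.7 °C: -171.81 kJ/kg
Δh = -205.18 + -317 + -171.81 = -693.98 kJ/kg
Q = ṁ·Δh = 264.6 kg/min × -693.98 kJ/kg = -183630 kJ/min
|Q| = 3060.5 kW = 11018 MJ/h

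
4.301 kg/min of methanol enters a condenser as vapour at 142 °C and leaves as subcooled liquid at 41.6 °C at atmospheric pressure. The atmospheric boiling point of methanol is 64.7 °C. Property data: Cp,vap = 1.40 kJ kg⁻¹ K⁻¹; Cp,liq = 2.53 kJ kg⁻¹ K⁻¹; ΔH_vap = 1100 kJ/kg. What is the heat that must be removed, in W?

Q_c = 90800 W

vapour 142→64.7 °C: -108.22 kJ/kg
condensation at 64.7 °C: -1100 kJ/kg
liquid 64.7→41.6 °C: -58.443 kJ/kg
Δh = -108.22 + -1100 + -58.443 = -1266.7 kJ/kg
Q = ṁ·Δh = 4.301 kg/min × -1266.7 kJ/kg = -5447.9 kJ/min
|Q| = 90.799 kW = 90799 W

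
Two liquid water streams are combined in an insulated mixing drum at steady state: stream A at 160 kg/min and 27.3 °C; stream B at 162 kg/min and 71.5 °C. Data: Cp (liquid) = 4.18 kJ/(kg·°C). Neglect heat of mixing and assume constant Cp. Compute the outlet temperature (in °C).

T_out = 49.5 °C

No heat crosses the boundary, so H_out = H_in.
T_out = Σ ṁᵢCp,ᵢTᵢ / Σ ṁᵢCp,ᵢ
      = 66675 / 1346 = 49.537 °C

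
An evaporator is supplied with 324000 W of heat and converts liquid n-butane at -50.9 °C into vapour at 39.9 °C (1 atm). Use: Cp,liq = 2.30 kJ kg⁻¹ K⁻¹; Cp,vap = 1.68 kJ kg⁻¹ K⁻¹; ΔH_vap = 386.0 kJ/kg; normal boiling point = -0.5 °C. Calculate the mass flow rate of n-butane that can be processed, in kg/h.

ṁ = 2050 kg/h

Δh = 2.30×(-0.5−-50.9) + 386.0 + 1.68×(39.9−-0.5) = 569.79 kJ/kg
Q = 324000 W = 324 kJ/s = 1.1664e+06 kJ/h
ṁ = Q/Δh = 1.1664e+06 / 569.79 = 2047.1 kg/h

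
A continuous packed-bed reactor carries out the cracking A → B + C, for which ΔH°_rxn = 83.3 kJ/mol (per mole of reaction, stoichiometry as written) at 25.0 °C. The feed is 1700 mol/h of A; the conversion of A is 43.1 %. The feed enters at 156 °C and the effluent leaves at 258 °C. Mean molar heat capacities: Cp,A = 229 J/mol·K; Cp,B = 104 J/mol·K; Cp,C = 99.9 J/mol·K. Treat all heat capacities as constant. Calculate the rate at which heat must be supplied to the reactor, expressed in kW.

Q_in = 26.8 kW

Extent of reaction ξ = 0.431 × 1700 = 732.7 mol/h
Reaction term: ξ·ΔH°_rxn = 732.7 × 83.3 = 61034 kJ/h
Sensible, feed 156→25 °C: -50998 kJ/h
Outlet flows (mol/h): A 967.3, B 732.7, C 732.7
Sensible, products 25→258 °C: 86422 kJ/h
Q = ΔH = 96457 kJ/h = 26.794 kW
Heat supplied = 26.794 kW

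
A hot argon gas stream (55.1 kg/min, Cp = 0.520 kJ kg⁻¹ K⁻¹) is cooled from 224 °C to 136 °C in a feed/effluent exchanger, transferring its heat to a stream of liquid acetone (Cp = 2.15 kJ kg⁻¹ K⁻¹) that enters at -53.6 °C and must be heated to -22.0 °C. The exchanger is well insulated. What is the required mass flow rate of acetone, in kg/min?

ṁ_c = 37.1 kg/min

Heat released by hot stream: Q = 55.1 × 0.520 × (224 − 136) = 2521.4 kJ/min
Energy balance on cold side (adiabatic exchanger): Q = ṁ_c·Cp_c·(T_c,out − T_c,in)
ṁ_c = 2521.4 / [2.15 × (-22.0 − -53.6)] = 37.112 kg/min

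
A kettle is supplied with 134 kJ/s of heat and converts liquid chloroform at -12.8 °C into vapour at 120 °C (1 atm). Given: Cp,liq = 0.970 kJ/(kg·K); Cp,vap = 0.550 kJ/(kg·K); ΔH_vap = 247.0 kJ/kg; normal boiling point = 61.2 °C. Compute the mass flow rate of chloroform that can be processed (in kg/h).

Δh = 0.970×(61.2−-12.8) + 247.0 + 0.550×(120−61.2) = 351.12 kJ/kg
Q = 134 kJ/s = 134 kJ/s = 482400 kJ/h
ṁ = Q/Δh = 482400 / 351.12 = 1373.9 kg/h

ṁ = 1370 kg/h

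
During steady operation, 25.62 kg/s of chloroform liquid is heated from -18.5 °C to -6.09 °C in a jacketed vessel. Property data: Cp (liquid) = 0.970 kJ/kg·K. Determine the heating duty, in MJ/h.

Q = 1110 MJ/h

Q = ṁ·Cp·ΔT = 25.62 × 0.970 × (-6.09 − -18.5) = 308.41 kJ/s
Heating duty = 1110.3 MJ/h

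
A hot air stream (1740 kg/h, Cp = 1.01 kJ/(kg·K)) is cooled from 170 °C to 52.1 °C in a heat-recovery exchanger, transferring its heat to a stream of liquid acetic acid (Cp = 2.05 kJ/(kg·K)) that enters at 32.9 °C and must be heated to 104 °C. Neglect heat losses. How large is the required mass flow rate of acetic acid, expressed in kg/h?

ṁ_c = 1420 kg/h

Heat released by hot stream: Q = 1740 × 1.01 × (170 − 52.1) = 207200 kJ/h
Energy balance on cold side (adiabatic exchanger): Q = ṁ_c·Cp_c·(T_c,out − T_c,in)
ṁ_c = 207200 / [2.05 × (104 − 32.9)] = 1421.5 kg/h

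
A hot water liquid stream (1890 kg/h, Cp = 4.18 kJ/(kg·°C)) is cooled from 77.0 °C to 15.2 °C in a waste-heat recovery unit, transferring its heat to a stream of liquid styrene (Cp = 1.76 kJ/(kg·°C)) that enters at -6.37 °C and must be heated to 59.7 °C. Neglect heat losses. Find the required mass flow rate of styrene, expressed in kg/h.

ṁ_c = 4200 kg/h

Heat released by hot stream: Q = 1890 × 4.18 × (77.0 − 15.2) = 488230 kJ/h
Energy balance on cold side (adiabatic exchanger): Q = ṁ_c·Cp_c·(T_c,out − T_c,in)
ṁ_c = 488230 / [1.76 × (59.7 − -6.37)] = 4198.6 kg/h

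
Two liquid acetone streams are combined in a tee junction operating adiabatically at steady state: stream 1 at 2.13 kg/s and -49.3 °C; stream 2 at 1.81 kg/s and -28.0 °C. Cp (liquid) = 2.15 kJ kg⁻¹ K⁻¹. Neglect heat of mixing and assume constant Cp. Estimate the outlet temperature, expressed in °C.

T_out = -39.5 °C

Energy balance with Q = 0: Σ ṁᵢCp,ᵢ(T_out − Tᵢ) = 0
T_out = Σ ṁᵢCp,ᵢTᵢ / Σ ṁᵢCp,ᵢ
      = -334.73 / 8.471 = -39.515 °C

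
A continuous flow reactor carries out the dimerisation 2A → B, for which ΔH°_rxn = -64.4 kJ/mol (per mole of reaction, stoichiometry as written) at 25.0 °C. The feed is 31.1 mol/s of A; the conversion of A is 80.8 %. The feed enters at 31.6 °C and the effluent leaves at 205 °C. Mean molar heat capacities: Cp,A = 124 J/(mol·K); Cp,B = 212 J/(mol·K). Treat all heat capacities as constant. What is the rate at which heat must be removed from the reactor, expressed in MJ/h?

Q_out = 799 MJ/h

Extent of reaction ξ = 0.808 × 31.1 / 2 = 12.564 mol/s
Reaction term: ξ·ΔH°_rxn = 12.564 × -64.4 = -809.15 kJ/s
Sensible, feed 31.6→25 °C: -25.452 kJ/s
Outlet flows (mol/s): A 5.9712, B 12.564
Sensible, products 25→205 °C: 612.73 kJ/s
Q = ΔH = -221.86 kJ/s = -221.86 kW
Heat removed = 798.71 MJ/h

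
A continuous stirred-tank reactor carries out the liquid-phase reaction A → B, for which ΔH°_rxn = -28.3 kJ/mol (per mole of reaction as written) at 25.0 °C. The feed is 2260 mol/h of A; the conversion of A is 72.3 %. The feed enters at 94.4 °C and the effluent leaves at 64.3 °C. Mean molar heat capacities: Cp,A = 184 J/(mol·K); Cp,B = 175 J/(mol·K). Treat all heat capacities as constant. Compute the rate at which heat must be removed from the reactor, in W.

Extent of reaction ξ = 0.723 × 2260 = 1634 mol/h
Reaction term: ξ·ΔH°_rxn = 1634 × -28.3 = -46242 kJ/h
Sensible, feed 94.4→25 °C: -28859 kJ/h
Outlet flows (mol/h): A 626.02, B 1634
Sensible, products 25→64.3 °C: 15765 kJ/h
Q = ΔH = -59336 kJ/h = -16.482 kW
Heat removed = 16482 W

Q_out = 16500 W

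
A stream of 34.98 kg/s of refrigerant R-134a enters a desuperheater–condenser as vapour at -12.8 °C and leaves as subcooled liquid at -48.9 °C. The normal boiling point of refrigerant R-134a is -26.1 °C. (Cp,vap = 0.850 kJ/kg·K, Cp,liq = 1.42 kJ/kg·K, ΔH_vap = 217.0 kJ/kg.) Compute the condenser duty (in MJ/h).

Q_c = 32800 MJ/h

vapour -12.8→-26.1 °C: -11.305 kJ/kg
condensation at -26.1 °C: -217 kJ/kg
liquid -26.1→-48.9 °C: -32.376 kJ/kg
Δh = -11.305 + -217 + -32.376 = -260.68 kJ/kg
Q = ṁ·Δh = 34.98 kg/s × -260.68 kJ/kg = -9118.6 kJ/s
|Q| = 9118.6 kW = 32827 MJ/h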